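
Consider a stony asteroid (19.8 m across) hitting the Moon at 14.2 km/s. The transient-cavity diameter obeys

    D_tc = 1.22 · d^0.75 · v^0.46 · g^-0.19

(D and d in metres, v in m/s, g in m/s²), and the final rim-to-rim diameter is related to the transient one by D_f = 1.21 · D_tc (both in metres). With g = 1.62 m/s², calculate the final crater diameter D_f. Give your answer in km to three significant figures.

D_f ≈ 1.03 km

v = 14200 m/s.
d^0.75 = 19.8^0.75 = 9.386
v^0.46 = 14200^0.46 = 81.29
g^-0.19 = 1.62^-0.19 = 0.9124
D_tc = 1.22 × 9.386 × 81.29 × 0.9124 = 849.3 m
D_f = 1.21 × 849.3 = 1028 m
     = 1.028 km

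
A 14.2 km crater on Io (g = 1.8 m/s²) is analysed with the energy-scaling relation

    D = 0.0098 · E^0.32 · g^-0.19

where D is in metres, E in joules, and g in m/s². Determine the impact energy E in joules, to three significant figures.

E ≈ 2.54 × 10^19 J

Rearranging: E = [D / (0.0098 · g^-0.19)]^(1/0.32).
D = 14200 m.
g^-0.19 = 1.8^-0.19 = 0.8943
D / (0.0098 × 0.8943) = 14200 / (8.764 × 10^-3) = 1.620 × 10^6
E = (1.620 × 10^6)^3.125 = 2.539 × 10^19 J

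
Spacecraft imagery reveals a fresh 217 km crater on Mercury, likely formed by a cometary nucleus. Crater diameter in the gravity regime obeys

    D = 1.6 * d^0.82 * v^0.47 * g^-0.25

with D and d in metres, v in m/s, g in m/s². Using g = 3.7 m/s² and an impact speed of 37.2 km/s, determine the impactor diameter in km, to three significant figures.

d ≈ 6.49 km

Rearranging for d: d = [D / (1.6 · 37200^0.47 · 3.7^-0.25)]^(1/0.82).
D = 217000 m.
37200^0.47 = 140.7
3.7^-0.25 = 0.7210
Denominator = 1.6 × 140.7 × 0.7210 = 162.3
D / 162.3 = 217000 / 162.3 = 1337
d = 1337^(1/0.82) = 1337^1.2195 = 6491 m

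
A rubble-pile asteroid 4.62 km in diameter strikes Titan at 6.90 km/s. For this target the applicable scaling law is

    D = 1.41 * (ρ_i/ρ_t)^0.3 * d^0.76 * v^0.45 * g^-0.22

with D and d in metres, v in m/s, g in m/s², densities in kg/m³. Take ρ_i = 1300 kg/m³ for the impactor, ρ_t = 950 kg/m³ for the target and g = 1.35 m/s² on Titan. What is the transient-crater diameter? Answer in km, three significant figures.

In SI units: d = 4620 m, v = 6900 m/s.
(ρ_i/ρ_t)^0.3 = (1300/950)^0.3 = 1.099
d^0.76 = 4620^0.76 = 609.7
v^0.45 = 6900^0.45 = 53.39
g^-0.22 = 1.35^-0.22 = 0.9361
D = 1.41 × 1.099 × 609.7 × 53.39 × 0.9361 = 47219 m
   = 47.22 km

D ≈ 47.2 km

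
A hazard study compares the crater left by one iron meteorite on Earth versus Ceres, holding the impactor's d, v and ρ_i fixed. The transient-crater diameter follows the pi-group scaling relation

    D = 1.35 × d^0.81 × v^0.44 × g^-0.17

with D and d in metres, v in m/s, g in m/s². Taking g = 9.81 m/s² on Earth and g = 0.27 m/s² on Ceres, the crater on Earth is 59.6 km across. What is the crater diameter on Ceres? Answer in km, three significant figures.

D ≈ 110 km

All impactor-dependent factors cancel in the ratio, leaving D_Ceres/D_Earth = (g_Ceres/g_Earth)^-0.17.
(0.27/9.81)^-0.17 = 0.02752^-0.17 = 1.842
D_Ceres = 1.842 × 59.6 km = 110 km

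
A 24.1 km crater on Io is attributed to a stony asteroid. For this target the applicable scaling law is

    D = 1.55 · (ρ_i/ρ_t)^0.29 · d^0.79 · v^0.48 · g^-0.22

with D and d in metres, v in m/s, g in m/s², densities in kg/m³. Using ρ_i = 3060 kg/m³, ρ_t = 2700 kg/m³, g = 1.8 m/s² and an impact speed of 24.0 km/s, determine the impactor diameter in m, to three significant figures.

Rearranging for d: d = [D / (1.55 · (3060/2700)^0.29 · 24000^0.48 · 1.8^-0.22)]^(1/0.79).
D = 24100 m.
(3060/2700)^0.29 = 1.037
24000^0.48 = 126.6
1.8^-0.22 = 0.8787
Denominator = 1.55 × 1.037 × 126.6 × 0.8787 = 178.8
D / 178.8 = 24100 / 178.8 = 134.8
d = 134.8^(1/0.79) = 134.8^1.2658 = 496.3 m

d ≈ 496 m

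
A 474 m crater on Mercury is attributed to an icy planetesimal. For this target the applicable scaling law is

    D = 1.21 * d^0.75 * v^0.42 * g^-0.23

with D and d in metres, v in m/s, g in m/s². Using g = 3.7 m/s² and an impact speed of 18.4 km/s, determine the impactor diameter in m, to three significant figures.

Rearranging for d: d = [D / (1.21 · 18400^0.42 · 3.7^-0.23)]^(1/0.75).
18400^0.42 = 61.83
3.7^-0.23 = 0.7401
Denominator = 1.21 × 61.83 × 0.7401 = 55.37
D / 55.37 = 474 / 55.37 = 8.561
d = 8.561^(1/0.75) = 8.561^1.3333 = 17.51 m

d ≈ 17.5 m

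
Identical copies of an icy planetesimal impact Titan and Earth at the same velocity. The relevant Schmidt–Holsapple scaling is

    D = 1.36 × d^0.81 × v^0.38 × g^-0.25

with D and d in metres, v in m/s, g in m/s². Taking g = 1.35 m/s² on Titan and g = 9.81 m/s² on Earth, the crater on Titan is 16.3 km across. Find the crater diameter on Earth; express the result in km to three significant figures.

D ≈ 9.93 km

All impactor-dependent factors cancel in the ratio, leaving D_Earth/D_Titan = (g_Earth/g_Titan)^-0.25.
(9.81/1.35)^-0.25 = 7.267^-0.25 = 0.6091
D_Earth = 0.6091 × 16.3 km = 9.93 km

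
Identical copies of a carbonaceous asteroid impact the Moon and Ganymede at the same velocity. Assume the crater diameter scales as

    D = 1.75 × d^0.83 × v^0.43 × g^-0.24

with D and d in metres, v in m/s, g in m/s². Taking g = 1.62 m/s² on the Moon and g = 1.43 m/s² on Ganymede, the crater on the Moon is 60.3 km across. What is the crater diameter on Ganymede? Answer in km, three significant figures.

All impactor-dependent factors cancel in the ratio, leaving D_Ganymede/D_Moon = (g_Ganymede/g_Moon)^-0.24.
(1.43/1.62)^-0.24 = 0.8827^-0.24 = 1.030
D_Ganymede = 1.030 × 60.3 km = 62.1 km

D ≈ 62.1 km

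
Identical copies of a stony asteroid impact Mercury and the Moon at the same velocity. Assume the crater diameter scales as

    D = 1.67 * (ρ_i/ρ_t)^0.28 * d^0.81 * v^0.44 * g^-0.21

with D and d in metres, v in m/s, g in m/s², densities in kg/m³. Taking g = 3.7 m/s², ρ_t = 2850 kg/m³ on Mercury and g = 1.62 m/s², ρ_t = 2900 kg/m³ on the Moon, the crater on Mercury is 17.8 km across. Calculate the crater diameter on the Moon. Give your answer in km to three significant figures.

The impactor-only factors (d, v, ρ_i) cancel in the ratio, leaving D_Moon/D_Mercury = (g_Moon/g_Mercury)^-0.21 · (ρ_t,Mercury/ρ_t,Moon)^0.28.
(1.62/3.7)^-0.21 = 0.4378^-0.21 = 1.189
(2850/2900)^0.28 = 0.9828^0.28 = 0.9952
Ratio = 1.189 × 0.9952 = 1.183
D_Moon = 1.183 × 17.8 km = 21.1 km

D ≈ 21.1 km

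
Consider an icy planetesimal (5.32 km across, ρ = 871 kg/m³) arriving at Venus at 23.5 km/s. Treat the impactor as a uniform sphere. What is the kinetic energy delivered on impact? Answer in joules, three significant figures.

E ≈ 1.90 × 10^22 J

d = 5320 m; v = 23500 m/s.
Mass m = (π/6) ρ d³ = (π/6) × 871 × (5320)³ = 6.867 × 10^13 kg
E = ½ m v² = 0.5 × 6.867 × 10^13 × (23500)² = 1.896 × 10^22 J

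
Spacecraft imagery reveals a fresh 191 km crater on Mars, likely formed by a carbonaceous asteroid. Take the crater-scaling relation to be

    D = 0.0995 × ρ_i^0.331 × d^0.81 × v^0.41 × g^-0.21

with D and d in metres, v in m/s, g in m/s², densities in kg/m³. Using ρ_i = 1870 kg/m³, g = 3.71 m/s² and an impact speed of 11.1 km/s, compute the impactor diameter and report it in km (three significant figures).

d ≈ 33.1 km

Rearranging for d: d = [D / (0.0995 · 1870^0.331 · 11100^0.41 · 3.71^-0.21)]^(1/0.81).
D = 191000 m.
1870^0.331 = 12.11
11100^0.41 = 45.56
3.71^-0.21 = 0.7593
Denominator = 0.0995 × 12.11 × 45.56 × 0.7593 = 41.68
D / 41.68 = 191000 / 41.68 = 4583
d = 4583^(1/0.81) = 4583^1.2346 = 33117 m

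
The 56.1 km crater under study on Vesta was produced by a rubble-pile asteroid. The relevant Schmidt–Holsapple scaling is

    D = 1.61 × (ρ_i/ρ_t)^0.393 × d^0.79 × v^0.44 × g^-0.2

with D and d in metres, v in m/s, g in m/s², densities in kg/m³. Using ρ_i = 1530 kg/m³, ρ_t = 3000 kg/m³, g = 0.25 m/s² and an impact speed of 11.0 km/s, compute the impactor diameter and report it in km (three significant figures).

d ≈ 3.10 km

Rearranging for d: d = [D / (1.61 · (1530/3000)^0.393 · 11000^0.44 · 0.25^-0.2)]^(1/0.79).
D = 56100 m.
(1530/3000)^0.393 = 0.7675
11000^0.44 = 60.01
0.25^-0.2 = 1.320
Denominator = 1.61 × 0.7675 × 60.01 × 1.320 = 97.88
D / 97.88 = 56100 / 97.88 = 573.2
d = 573.2^(1/0.79) = 573.2^1.2658 = 3101 m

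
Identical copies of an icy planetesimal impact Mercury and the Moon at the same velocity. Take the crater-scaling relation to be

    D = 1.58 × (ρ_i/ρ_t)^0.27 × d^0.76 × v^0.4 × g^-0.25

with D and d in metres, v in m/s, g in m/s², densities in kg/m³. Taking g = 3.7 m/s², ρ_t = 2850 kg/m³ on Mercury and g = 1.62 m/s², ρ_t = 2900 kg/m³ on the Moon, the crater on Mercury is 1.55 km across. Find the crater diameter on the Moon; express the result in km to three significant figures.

D ≈ 1.90 km

The impactor-only factors (d, v, ρ_i) cancel in the ratio, leaving D_Moon/D_Mercury = (g_Moon/g_Mercury)^-0.25 · (ρ_t,Mercury/ρ_t,Moon)^0.27.
(1.62/3.7)^-0.25 = 0.4378^-0.25 = 1.229
(2850/2900)^0.27 = 0.9828^0.27 = 0.9953
Ratio = 1.229 × 0.9953 = 1.223
D_Moon = 1.223 × 1.55 km = 1.90 km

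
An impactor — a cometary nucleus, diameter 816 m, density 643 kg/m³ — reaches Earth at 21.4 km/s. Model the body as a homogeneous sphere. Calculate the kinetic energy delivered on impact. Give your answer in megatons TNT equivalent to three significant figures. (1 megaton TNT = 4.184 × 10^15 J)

v = 21400 m/s.
Mass m = (π/6) ρ d³ = (π/6) × 643 × (816)³ = 1.829 × 10^11 kg
E = ½ m v² = 0.5 × 1.829 × 10^11 × (21400)² = 4.188 × 10^19 J
   = 4.188 × 10^19 / 4.184×10^15 = 10010 Mt

E ≈ 10000 Mt TNT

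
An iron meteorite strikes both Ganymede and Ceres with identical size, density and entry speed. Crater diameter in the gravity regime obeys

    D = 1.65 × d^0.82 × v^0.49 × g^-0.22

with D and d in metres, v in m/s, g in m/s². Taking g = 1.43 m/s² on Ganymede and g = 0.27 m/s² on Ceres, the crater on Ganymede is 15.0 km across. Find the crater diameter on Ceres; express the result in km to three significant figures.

D ≈ 21.6 km

All impactor-dependent factors cancel in the ratio, leaving D_Ceres/D_Ganymede = (g_Ceres/g_Ganymede)^-0.22.
(0.27/1.43)^-0.22 = 0.1888^-0.22 = 1.443
D_Ceres = 1.443 × 15.0 km = 21.6 km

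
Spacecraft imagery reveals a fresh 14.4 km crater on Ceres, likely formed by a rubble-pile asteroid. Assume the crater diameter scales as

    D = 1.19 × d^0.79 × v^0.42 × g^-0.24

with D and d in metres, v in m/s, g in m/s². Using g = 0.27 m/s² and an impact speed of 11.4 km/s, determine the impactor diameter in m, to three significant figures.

d ≈ 690 m

Rearranging for d: d = [D / (1.19 · 11400^0.42 · 0.27^-0.24)]^(1/0.79).
D = 14400 m.
11400^0.42 = 50.57
0.27^-0.24 = 1.369
Denominator = 1.19 × 50.57 × 1.369 = 82.38
D / 82.38 = 14400 / 82.38 = 174.8
d = 174.8^(1/0.79) = 174.8^1.2658 = 689.6 m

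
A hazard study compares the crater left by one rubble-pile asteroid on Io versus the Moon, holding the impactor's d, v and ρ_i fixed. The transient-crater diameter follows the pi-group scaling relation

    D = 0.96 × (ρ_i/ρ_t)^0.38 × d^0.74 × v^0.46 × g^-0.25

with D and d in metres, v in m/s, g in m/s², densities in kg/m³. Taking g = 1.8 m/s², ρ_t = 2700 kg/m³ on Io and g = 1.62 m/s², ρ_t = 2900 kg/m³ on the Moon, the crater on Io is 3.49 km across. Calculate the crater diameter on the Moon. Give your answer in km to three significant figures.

The impactor-only factors (d, v, ρ_i) cancel in the ratio, leaving D_Moon/D_Io = (g_Moon/g_Io)^-0.25 · (ρ_t,Io/ρ_t,Moon)^0.38.
(1.62/1.8)^-0.25 = 0.9000^-0.25 = 1.027
(2700/2900)^0.38 = 0.9310^0.38 = 0.9732
Ratio = 1.027 × 0.9732 = 0.9995
D_Moon = 0.9995 × 3.49 km = 3.49 km

D ≈ 3.49 km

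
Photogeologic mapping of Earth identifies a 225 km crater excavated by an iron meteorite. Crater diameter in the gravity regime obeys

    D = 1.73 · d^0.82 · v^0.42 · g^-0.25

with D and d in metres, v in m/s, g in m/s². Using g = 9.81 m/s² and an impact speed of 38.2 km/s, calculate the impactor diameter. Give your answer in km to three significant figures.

d ≈ 15.6 km

Rearranging for d: d = [D / (1.73 · 38200^0.42 · 9.81^-0.25)]^(1/0.82).
D = 225000 m.
38200^0.42 = 84.04
9.81^-0.25 = 0.5650
Denominator = 1.73 × 84.04 × 0.5650 = 82.14
D / 82.14 = 225000 / 82.14 = 2739
d = 2739^(1/0.82) = 2739^1.2195 = 15565 m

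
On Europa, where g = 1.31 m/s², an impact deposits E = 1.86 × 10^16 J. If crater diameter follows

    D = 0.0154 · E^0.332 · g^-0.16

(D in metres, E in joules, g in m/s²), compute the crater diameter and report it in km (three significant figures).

D ≈ 3.72 km

E^0.332 = (1.86 × 10^16)^0.332 = 2.520 × 10^5
g^-0.16 = 1.31^-0.16 = 0.9577
D = 0.0154 × 2.520 × 10^5 × 0.9577 = 3717 m
   = 3.717 km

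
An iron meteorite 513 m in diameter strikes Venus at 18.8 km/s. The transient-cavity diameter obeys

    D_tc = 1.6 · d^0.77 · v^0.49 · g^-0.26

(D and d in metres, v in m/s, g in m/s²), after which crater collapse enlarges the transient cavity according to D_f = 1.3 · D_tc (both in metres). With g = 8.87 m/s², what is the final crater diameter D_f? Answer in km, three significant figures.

D_f ≈ 17.9 km

v = 18800 m/s.
d^0.77 = 513^0.77 = 122.1
v^0.49 = 18800^0.49 = 124.3
g^-0.26 = 8.87^-0.26 = 0.5669
D_tc = 1.6 × 122.1 × 124.3 × 0.5669 = 13770 m
D_f = 1.3 × 13770 = 17901 m
     = 17.90 km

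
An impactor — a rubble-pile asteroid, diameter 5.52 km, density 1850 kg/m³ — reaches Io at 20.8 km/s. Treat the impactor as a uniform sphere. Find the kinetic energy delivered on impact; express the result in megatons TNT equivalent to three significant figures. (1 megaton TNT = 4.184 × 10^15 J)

E ≈ 8.42 × 10^6 Mt TNT

d = 5520 m; v = 20800 m/s.
Mass m = (π/6) ρ d³ = (π/6) × 1850 × (5520)³ = 1.629 × 10^14 kg
E = ½ m v² = 0.5 × 1.629 × 10^14 × (20800)² = 3.524 × 10^22 J
   = 3.524 × 10^22 / 4.184×10^15 = 8.423 × 10^6 Mt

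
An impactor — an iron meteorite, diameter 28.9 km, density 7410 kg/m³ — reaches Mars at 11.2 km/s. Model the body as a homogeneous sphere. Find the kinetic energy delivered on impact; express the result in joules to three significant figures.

d = 28900 m; v = 11200 m/s.
Mass m = (π/6) ρ d³ = (π/6) × 7410 × (28900)³ = 9.365 × 10^16 kg
E = ½ m v² = 0.5 × 9.365 × 10^16 × (11200)² = 5.874 × 10^24 J

E ≈ 5.87 × 10^24 J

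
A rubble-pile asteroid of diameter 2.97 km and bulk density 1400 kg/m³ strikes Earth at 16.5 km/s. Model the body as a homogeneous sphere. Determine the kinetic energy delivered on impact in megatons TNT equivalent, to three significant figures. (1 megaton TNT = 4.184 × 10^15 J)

E ≈ 6.25 × 10^5 Mt TNT

d = 2970 m; v = 16500 m/s.
Mass m = (π/6) ρ d³ = (π/6) × 1400 × (2970)³ = 1.920 × 10^13 kg
E = ½ m v² = 0.5 × 1.920 × 10^13 × (16500)² = 2.614 × 10^21 J
   = 2.614 × 10^21 / 4.184×10^15 = 6.248 × 10^5 Mt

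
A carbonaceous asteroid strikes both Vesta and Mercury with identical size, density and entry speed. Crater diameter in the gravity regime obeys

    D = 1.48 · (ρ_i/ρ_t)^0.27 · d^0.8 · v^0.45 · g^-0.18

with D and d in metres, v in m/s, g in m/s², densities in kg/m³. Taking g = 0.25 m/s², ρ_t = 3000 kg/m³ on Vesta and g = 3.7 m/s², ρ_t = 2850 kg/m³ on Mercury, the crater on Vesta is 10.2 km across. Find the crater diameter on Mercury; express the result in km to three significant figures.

The impactor-only factors (d, v, ρ_i) cancel in the ratio, leaving D_Mercury/D_Vesta = (g_Mercury/g_Vesta)^-0.18 · (ρ_t,Vesta/ρ_t,Mercury)^0.27.
(3.7/0.25)^-0.18 = 14.80^-0.18 = 0.6157
(3000/2850)^0.27 = 1.053^0.27 = 1.014
Ratio = 0.6157 × 1.014 = 0.6243
D_Mercury = 0.6243 × 10.2 km = 6.37 km

D ≈ 6.37 km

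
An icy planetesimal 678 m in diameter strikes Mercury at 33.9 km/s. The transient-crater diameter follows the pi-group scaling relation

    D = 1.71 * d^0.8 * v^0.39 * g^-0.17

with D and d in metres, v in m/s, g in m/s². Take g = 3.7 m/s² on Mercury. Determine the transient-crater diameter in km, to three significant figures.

In SI units: v = 33900 m/s.
d^0.8 = 678^0.8 = 184.1
v^0.39 = 33900^0.39 = 58.45
g^-0.17 = 3.7^-0.17 = 0.8006
D = 1.71 × 184.1 × 58.45 × 0.8006 = 14732 m
   = 14.73 km

D ≈ 14.7 km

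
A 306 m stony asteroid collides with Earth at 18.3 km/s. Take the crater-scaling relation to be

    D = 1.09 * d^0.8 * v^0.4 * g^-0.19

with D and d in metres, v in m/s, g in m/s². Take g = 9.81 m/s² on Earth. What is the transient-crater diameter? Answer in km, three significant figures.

In SI units: v = 18300 m/s.
d^0.8 = 306^0.8 = 97.40
v^0.4 = 18300^0.4 = 50.70
g^-0.19 = 9.81^-0.19 = 0.6480
D = 1.09 × 97.40 × 50.70 × 0.6480 = 3488 m
   = 3.488 km

D ≈ 3.49 km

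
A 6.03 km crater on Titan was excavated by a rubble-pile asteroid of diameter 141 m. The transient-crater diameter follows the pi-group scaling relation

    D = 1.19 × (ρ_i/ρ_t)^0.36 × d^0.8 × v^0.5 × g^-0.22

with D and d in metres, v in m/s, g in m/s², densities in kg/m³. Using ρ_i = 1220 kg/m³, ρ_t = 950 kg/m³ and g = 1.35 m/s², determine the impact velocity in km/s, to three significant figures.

v ≈ 8.91 km/s

Rearranging for v: v = [D / (1.19 · (1220/950)^0.36 · 141^0.8 · 1.35^-0.22)]^(1/0.5).
D = 6030 m.
(1220/950)^0.36 = 1.094
141^0.8 = 52.41
1.35^-0.22 = 0.9361
Denominator = 1.19 × 1.094 × 52.41 × 0.9361 = 63.87
D / 63.87 = 6030 / 63.87 = 94.41
v = 94.41^(1/0.5) = 94.41^2 = 8913 m/s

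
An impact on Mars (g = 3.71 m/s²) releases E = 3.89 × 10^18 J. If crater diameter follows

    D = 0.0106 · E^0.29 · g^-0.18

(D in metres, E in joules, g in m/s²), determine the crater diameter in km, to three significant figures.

E^0.29 = (3.89 × 10^18)^0.29 = 2.461 × 10^5
g^-0.18 = 3.71^-0.18 = 0.7898
D = 0.0106 × 2.461 × 10^5 × 0.7898 = 2060 m
   = 2.060 km

D ≈ 2.06 km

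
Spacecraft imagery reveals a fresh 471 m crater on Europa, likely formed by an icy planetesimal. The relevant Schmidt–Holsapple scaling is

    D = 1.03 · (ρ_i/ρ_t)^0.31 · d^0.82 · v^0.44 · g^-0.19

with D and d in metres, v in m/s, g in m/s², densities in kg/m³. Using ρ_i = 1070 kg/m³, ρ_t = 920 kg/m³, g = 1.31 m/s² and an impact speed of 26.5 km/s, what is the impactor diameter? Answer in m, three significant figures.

d ≈ 7.47 m

Rearranging for d: d = [D / (1.03 · (1070/920)^0.31 · 26500^0.44 · 1.31^-0.19)]^(1/0.82).
(1070/920)^0.31 = 1.048
26500^0.44 = 88.35
1.31^-0.19 = 0.9500
Denominator = 1.03 × 1.048 × 88.35 × 0.9500 = 90.60
D / 90.60 = 471 / 90.60 = 5.199
d = 5.199^(1/0.82) = 5.199^1.2195 = 7.466 m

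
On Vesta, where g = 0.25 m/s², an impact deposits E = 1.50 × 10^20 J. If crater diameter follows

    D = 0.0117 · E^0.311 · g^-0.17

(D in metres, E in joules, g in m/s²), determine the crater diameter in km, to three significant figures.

E^0.311 = (1.50 × 10^20)^0.311 = 1.883 × 10^6
g^-0.17 = 0.25^-0.17 = 1.266
D = 0.0117 × 1.883 × 10^6 × 1.266 = 27891 m
   = 27.89 km

D ≈ 27.9 km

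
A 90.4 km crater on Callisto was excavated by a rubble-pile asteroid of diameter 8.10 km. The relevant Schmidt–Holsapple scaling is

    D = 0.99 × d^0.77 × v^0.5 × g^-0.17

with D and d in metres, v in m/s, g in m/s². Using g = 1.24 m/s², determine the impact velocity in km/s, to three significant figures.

v ≈ 8.59 km/s

Rearranging for v: v = [D / (0.99 · 8100^0.77 · 1.24^-0.17)]^(1/0.5).
D = 90400 m.
8100^0.77 = 1022
1.24^-0.17 = 0.9641
Denominator = 0.99 × 1022 × 0.9641 = 975.5
D / 975.5 = 90400 / 975.5 = 92.67
v = 92.67^(1/0.5) = 92.67^2 = 8588 m/s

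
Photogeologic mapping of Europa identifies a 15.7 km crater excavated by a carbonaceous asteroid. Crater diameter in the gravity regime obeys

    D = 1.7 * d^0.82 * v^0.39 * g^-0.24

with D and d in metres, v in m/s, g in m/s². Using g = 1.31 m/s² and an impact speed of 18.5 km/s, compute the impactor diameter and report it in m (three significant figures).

Rearranging for d: d = [D / (1.7 · 18500^0.39 · 1.31^-0.24)]^(1/0.82).
D = 15700 m.
18500^0.39 = 46.15
1.31^-0.24 = 0.9372
Denominator = 1.7 × 46.15 × 0.9372 = 73.53
D / 73.53 = 15700 / 73.53 = 213.5
d = 213.5^(1/0.82) = 213.5^1.2195 = 692.9 m

d ≈ 693 m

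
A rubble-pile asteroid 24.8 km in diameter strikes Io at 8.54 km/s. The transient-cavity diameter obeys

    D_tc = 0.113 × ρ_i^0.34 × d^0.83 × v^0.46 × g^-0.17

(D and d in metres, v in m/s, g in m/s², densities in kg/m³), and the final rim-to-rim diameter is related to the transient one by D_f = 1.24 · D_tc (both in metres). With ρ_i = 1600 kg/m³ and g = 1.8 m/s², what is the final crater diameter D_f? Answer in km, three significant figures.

In SI: d = 24800 m, v = 8540 m/s.
ρ_i^0.34 = 1600^0.34 = 12.29
d^0.83 = 24800^0.83 = 4440
v^0.46 = 8540^0.46 = 64.34
g^-0.17 = 1.8^-0.17 = 0.9049
D_tc = 0.113 × 12.29 × 4440 × 64.34 × 0.9049 = 3.590 × 10^5 m
D_f = 1.24 × 3.590 × 10^5 = 4.452 × 10^5 m
     = 445.2 km

D_f ≈ 445 km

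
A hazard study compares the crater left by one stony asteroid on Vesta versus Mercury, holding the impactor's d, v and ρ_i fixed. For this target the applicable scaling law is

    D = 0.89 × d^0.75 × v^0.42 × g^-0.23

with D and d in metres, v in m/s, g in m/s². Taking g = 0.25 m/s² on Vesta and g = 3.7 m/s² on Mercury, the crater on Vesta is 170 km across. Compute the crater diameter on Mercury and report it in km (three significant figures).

All impactor-dependent factors cancel in the ratio, leaving D_Mercury/D_Vesta = (g_Mercury/g_Vesta)^-0.23.
(3.7/0.25)^-0.23 = 14.80^-0.23 = 0.5381
D_Mercury = 0.5381 × 170 km = 91.5 km

D ≈ 91.5 km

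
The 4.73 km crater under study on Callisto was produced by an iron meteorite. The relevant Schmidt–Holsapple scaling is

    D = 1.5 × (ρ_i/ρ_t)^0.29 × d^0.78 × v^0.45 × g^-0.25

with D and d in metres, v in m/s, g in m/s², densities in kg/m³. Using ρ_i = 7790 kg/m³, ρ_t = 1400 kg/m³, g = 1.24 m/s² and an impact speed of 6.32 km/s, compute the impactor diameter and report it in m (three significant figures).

d ≈ 111 m

Rearranging for d: d = [D / (1.5 · (7790/1400)^0.29 · 6320^0.45 · 1.24^-0.25)]^(1/0.78).
D = 4730 m.
(7790/1400)^0.29 = 1.645
6320^0.45 = 51.32
1.24^-0.25 = 0.9476
Denominator = 1.5 × 1.645 × 51.32 × 0.9476 = 120.0
D / 120.0 = 4730 / 120.0 = 39.42
d = 39.42^(1/0.78) = 39.42^1.2821 = 111.1 m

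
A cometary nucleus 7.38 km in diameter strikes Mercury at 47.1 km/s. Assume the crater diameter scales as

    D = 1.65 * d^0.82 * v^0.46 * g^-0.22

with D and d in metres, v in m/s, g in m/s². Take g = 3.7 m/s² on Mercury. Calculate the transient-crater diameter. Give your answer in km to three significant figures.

In SI units: d = 7380 m, v = 47100 m/s.
d^0.82 = 7380^0.82 = 1485
v^0.46 = 47100^0.46 = 141.1
g^-0.22 = 3.7^-0.22 = 0.7499
D = 1.65 × 1485 × 141.1 × 0.7499 = 2.593 × 10^5 m
   = 259.3 km

D ≈ 259 km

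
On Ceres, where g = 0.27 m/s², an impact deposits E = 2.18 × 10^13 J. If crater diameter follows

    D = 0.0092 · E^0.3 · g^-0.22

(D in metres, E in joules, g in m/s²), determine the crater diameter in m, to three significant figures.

E^0.3 = (2.18 × 10^13)^0.3 = 1.004 × 10^4
g^-0.22 = 0.27^-0.22 = 1.334
D = 0.0092 × 1.004 × 10^4 × 1.334 = 123.2 m

D ≈ 123 m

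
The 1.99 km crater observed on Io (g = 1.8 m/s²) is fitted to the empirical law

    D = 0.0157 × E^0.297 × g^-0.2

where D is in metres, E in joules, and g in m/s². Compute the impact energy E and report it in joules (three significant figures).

E ≈ 2.26 × 10^17 J

Rearranging: E = [D / (0.0157 · g^-0.2)]^(1/0.297).
D = 1990 m.
g^-0.2 = 1.8^-0.2 = 0.8891
D / (0.0157 × 0.8891) = 1990 / (0.01396) = 1.426 × 10^5
E = (1.426 × 10^5)^3.367 = 2.259 × 10^17 J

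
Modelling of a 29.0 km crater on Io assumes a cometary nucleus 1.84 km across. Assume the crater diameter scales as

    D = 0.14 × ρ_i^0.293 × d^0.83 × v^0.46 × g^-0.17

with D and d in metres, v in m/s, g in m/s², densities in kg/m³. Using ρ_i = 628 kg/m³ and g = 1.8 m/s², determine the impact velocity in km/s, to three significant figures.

v ≈ 9.51 km/s

Rearranging for v: v = [D / (0.14 · 628^0.293 · 1840^0.83 · 1.8^-0.17)]^(1/0.46).
D = 29000 m.
628^0.293 = 6.604
1840^0.83 = 512.6
1.8^-0.17 = 0.9049
Denominator = 0.14 × 6.604 × 512.6 × 0.9049 = 428.9
D / 428.9 = 29000 / 428.9 = 67.61
v = 67.61^(1/0.46) = 67.61^2.1739 = 9512 m/s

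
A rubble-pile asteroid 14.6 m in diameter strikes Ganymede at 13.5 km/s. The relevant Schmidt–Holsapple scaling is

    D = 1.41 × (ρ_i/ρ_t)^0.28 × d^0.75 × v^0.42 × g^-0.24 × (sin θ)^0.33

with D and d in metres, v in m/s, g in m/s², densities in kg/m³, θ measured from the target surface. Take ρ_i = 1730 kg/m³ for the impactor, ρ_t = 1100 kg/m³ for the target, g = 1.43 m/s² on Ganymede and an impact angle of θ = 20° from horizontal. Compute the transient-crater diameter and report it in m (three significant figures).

In SI units: v = 13500 m/s.
(ρ_i/ρ_t)^0.28 = (1730/1100)^0.28 = 1.135
d^0.75 = 14.6^0.75 = 7.469
v^0.42 = 13500^0.42 = 54.29
g^-0.24 = 1.43^-0.24 = 0.9177
(sin 20°)^0.33 = 0.3420^0.33 = 0.7018
D = 1.41 × 1.135 × 7.469 × 54.29 × 0.9177 × 0.7018 = 417.9 m

D ≈ 418 m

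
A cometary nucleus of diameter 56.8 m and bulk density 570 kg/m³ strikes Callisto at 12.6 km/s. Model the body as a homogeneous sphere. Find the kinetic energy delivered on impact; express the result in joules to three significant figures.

E ≈ 4.34 × 10^15 J

v = 12600 m/s.
Mass m = (π/6) ρ d³ = (π/6) × 570 × (56.8)³ = 5.469 × 10^7 kg
E = ½ m v² = 0.5 × 5.469 × 10^7 × (12600)² = 4.341 × 10^15 J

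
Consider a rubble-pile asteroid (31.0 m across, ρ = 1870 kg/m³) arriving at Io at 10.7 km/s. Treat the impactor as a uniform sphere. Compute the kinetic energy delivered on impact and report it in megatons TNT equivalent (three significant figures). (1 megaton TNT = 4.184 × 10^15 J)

v = 10700 m/s.
Mass m = (π/6) ρ d³ = (π/6) × 1870 × (31)³ = 2.917 × 10^7 kg
E = ½ m v² = 0.5 × 2.917 × 10^7 × (10700)² = 1.670 × 10^15 J
   = 1.670 × 10^15 / 4.184×10^15 = 0.3991 Mt

E ≈ 0.399 Mt TNT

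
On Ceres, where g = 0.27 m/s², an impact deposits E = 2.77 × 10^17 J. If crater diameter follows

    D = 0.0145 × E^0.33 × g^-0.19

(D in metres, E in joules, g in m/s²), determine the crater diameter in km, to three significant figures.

D ≈ 10.6 km

E^0.33 = (2.77 × 10^17)^0.33 = 5.702 × 10^5
g^-0.19 = 0.27^-0.19 = 1.282
D = 0.0145 × 5.702 × 10^5 × 1.282 = 10599 m
   = 10.60 km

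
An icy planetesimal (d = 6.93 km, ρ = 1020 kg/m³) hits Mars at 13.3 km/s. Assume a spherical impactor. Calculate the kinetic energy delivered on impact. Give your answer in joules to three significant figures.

d = 6930 m; v = 13300 m/s.
Mass m = (π/6) ρ d³ = (π/6) × 1020 × (6930)³ = 1.777 × 10^14 kg
E = ½ m v² = 0.5 × 1.777 × 10^14 × (13300)² = 1.572 × 10^22 J

E ≈ 1.57 × 10^22 J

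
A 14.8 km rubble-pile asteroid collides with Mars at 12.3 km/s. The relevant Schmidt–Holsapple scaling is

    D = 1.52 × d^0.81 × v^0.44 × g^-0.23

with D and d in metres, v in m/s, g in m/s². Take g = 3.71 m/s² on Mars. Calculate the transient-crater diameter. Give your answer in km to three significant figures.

D ≈ 169 km

In SI units: d = 14800 m, v = 12300 m/s.
d^0.81 = 14800^0.81 = 2387
v^0.44 = 12300^0.44 = 63.03
g^-0.23 = 3.71^-0.23 = 0.7397
D = 1.52 × 2387 × 63.03 × 0.7397 = 1.692 × 10^5 m
   = 169.2 km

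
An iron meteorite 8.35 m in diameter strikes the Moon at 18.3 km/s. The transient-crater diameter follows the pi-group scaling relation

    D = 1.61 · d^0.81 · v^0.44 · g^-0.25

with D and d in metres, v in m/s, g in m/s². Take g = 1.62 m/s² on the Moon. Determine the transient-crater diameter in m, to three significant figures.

In SI units: v = 18300 m/s.
d^0.81 = 8.35^0.81 = 5.579
v^0.44 = 18300^0.44 = 75.07
g^-0.25 = 1.62^-0.25 = 0.8864
D = 1.61 × 5.579 × 75.07 × 0.8864 = 597.7 m

D ≈ 598 m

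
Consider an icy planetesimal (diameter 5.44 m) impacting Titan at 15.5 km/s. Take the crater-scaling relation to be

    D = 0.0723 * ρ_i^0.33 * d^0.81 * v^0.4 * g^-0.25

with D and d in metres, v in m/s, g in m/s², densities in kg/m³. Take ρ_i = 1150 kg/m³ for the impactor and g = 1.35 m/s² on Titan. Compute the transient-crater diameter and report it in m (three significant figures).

D ≈ 128 m

In SI units: v = 15500 m/s.
ρ_i^0.33 = 1150^0.33 = 10.23
d^0.81 = 5.44^0.81 = 3.943
v^0.4 = 15500^0.4 = 47.44
g^-0.25 = 1.35^-0.25 = 0.9277
D = 0.0723 × 10.23 × 3.943 × 47.44 × 0.9277 = 128.3 m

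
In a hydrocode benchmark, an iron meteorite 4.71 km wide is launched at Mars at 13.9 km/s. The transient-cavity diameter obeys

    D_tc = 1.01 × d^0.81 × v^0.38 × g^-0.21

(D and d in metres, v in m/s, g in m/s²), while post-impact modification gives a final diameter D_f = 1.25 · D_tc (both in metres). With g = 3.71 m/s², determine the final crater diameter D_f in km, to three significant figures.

D_f ≈ 34.0 km

In SI: d = 4710 m, v = 13900 m/s.
d^0.81 = 4710^0.81 = 944.4
v^0.38 = 13900^0.38 = 37.53
g^-0.21 = 3.71^-0.21 = 0.7593
D_tc = 1.01 × 944.4 × 37.53 × 0.7593 = 27180 m
D_f = 1.25 × 27180 = 33975 m
     = 33.98 km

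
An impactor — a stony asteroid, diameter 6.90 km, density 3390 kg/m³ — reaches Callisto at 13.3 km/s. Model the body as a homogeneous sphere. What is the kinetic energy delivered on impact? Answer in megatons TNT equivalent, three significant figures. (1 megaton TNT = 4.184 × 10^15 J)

d = 6900 m; v = 13300 m/s.
Mass m = (π/6) ρ d³ = (π/6) × 3390 × (6900)³ = 5.831 × 10^14 kg
E = ½ m v² = 0.5 × 5.831 × 10^14 × (13300)² = 5.157 × 10^22 J
   = 5.157 × 10^22 / 4.184×10^15 = 1.233 × 10^7 Mt

E ≈ 1.23 × 10^7 Mt TNT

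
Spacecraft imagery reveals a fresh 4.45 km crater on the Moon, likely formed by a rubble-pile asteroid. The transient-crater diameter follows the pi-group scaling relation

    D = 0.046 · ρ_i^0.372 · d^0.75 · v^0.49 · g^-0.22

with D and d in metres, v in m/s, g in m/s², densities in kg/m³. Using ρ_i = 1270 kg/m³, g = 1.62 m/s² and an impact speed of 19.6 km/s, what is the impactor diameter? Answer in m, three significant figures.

d ≈ 232 m

Rearranging for d: d = [D / (0.046 · 1270^0.372 · 19600^0.49 · 1.62^-0.22)]^(1/0.75).
D = 4450 m.
1270^0.372 = 14.28
19600^0.49 = 126.8
1.62^-0.22 = 0.8993
Denominator = 0.046 × 14.28 × 126.8 × 0.8993 = 74.90
D / 74.90 = 4450 / 74.90 = 59.41
d = 59.41^(1/0.75) = 59.41^1.3333 = 231.8 m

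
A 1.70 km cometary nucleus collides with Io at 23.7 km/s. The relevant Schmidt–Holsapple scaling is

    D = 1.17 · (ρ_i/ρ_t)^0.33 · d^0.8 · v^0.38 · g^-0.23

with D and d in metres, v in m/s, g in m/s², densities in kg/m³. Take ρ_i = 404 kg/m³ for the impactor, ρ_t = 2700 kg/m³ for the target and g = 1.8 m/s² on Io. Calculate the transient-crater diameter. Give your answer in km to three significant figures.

D ≈ 9.64 km

In SI units: d = 1700 m, v = 23700 m/s.
(ρ_i/ρ_t)^0.33 = (404/2700)^0.33 = 0.5343
d^0.8 = 1700^0.8 = 384.0
v^0.38 = 23700^0.38 = 45.96
g^-0.23 = 1.8^-0.23 = 0.8735
D = 1.17 × 0.5343 × 384.0 × 45.96 × 0.8735 = 9637 m
   = 9.637 km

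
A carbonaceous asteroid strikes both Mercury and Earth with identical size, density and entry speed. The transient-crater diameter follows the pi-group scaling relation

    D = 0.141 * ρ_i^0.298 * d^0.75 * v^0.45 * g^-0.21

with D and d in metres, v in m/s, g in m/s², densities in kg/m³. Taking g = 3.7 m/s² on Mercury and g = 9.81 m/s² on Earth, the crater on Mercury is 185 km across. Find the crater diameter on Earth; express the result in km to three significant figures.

All impactor-dependent factors cancel in the ratio, leaving D_Earth/D_Mercury = (g_Earth/g_Mercury)^-0.21.
(9.81/3.7)^-0.21 = 2.651^-0.21 = 0.8149
D_Earth = 0.8149 × 185 km = 151 km

D ≈ 151 km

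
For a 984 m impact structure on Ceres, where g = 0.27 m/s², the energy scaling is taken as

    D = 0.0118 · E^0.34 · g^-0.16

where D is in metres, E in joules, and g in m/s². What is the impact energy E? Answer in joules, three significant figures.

Rearranging: E = [D / (0.0118 · g^-0.16)]^(1/0.34).
g^-0.16 = 0.27^-0.16 = 1.233
D / (0.0118 × 1.233) = 984 / (0.01455) = 6.763 × 10^4
E = (6.763 × 10^4)^2.9412 = 1.608 × 10^14 J

E ≈ 1.61 × 10^14 J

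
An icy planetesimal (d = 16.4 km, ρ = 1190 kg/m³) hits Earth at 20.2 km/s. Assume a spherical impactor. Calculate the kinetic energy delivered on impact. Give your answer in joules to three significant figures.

E ≈ 5.61 × 10^23 J

d = 16400 m; v = 20200 m/s.
Mass m = (π/6) ρ d³ = (π/6) × 1190 × (16400)³ = 2.748 × 10^15 kg
E = ½ m v² = 0.5 × 2.748 × 10^15 × (20200)² = 5.606 × 10^23 J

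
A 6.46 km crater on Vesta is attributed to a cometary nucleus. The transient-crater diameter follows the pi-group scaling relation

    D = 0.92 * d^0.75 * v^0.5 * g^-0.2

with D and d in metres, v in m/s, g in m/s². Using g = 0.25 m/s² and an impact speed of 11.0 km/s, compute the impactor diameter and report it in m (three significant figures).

d ≈ 188 m

Rearranging for d: d = [D / (0.92 · 11000^0.5 · 0.25^-0.2)]^(1/0.75).
D = 6460 m.
11000^0.5 = 104.9
0.25^-0.2 = 1.320
Denominator = 0.92 × 104.9 × 1.320 = 127.4
D / 127.4 = 6460 / 127.4 = 50.71
d = 50.71^(1/0.75) = 50.71^1.3333 = 187.7 m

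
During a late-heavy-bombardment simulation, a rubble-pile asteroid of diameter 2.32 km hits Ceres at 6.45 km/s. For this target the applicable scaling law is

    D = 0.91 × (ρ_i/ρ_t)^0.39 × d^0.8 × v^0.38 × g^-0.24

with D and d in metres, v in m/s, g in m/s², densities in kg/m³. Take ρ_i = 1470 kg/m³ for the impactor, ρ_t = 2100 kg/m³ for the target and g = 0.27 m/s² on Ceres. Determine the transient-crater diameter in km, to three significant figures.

In SI units: d = 2320 m, v = 6450 m/s.
(ρ_i/ρ_t)^0.39 = (1470/2100)^0.39 = 0.8701
d^0.8 = 2320^0.8 = 492.5
v^0.38 = 6450^0.38 = 28.03
g^-0.24 = 0.27^-0.24 = 1.369
D = 0.91 × 0.8701 × 492.5 × 28.03 × 1.369 = 14964 m
   = 14.96 km

D ≈ 15.0 km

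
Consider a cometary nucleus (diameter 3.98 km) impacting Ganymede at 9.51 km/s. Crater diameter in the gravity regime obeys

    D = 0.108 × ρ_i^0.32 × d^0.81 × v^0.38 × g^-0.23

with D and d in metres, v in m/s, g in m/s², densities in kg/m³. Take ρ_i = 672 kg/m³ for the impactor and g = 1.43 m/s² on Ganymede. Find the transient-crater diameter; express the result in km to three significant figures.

In SI units: d = 3980 m, v = 9510 m/s.
ρ_i^0.32 = 672^0.32 = 8.031
d^0.81 = 3980^0.81 = 824.0
v^0.38 = 9510^0.38 = 32.49
g^-0.23 = 1.43^-0.23 = 0.9210
D = 0.108 × 8.031 × 824.0 × 32.49 × 0.9210 = 21386 m
   = 21.39 km

D ≈ 21.4 km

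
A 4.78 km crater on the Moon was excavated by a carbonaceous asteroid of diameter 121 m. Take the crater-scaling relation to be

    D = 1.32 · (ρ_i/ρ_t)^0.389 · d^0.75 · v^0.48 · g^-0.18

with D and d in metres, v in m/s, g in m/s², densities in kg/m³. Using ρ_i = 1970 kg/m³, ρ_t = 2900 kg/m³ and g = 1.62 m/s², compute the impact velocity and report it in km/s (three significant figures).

Rearranging for v: v = [D / (1.32 · (1970/2900)^0.389 · 121^0.75 · 1.62^-0.18)]^(1/0.48).
D = 4780 m.
(1970/2900)^0.389 = 0.8603
121^0.75 = 36.48
1.62^-0.18 = 0.9168
Denominator = 1.32 × 0.8603 × 36.48 × 0.9168 = 37.98
D / 37.98 = 4780 / 37.98 = 125.9
v = 125.9^(1/0.48) = 125.9^2.0833 = 23713 m/s

v ≈ 23.7 km/s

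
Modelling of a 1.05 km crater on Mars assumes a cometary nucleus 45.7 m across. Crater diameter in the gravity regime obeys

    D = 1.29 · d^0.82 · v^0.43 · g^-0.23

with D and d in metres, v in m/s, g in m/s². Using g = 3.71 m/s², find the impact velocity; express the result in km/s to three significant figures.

Rearranging for v: v = [D / (1.29 · 45.7^0.82 · 3.71^-0.23)]^(1/0.43).
D = 1050 m.
45.7^0.82 = 22.97
3.71^-0.23 = 0.7397
Denominator = 1.29 × 22.97 × 0.7397 = 21.92
D / 21.92 = 1050 / 21.92 = 47.90
v = 47.90^(1/0.43) = 47.90^2.3256 = 8087 m/s

v ≈ 8.09 km/s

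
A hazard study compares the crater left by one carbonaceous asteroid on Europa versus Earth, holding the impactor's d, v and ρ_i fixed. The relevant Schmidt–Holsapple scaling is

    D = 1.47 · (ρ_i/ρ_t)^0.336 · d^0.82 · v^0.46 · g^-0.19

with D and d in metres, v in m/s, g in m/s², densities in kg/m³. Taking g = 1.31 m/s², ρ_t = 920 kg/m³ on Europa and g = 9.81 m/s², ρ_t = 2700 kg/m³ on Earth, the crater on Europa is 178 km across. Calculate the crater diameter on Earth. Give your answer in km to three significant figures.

The impactor-only factors (d, v, ρ_i) cancel in the ratio, leaving D_Earth/D_Europa = (g_Earth/g_Europa)^-0.19 · (ρ_t,Europa/ρ_t,Earth)^0.336.
(9.81/1.31)^-0.19 = 7.489^-0.19 = 0.6821
(920/2700)^0.336 = 0.3407^0.336 = 0.6964
Ratio = 0.6821 × 0.6964 = 0.4750
D_Earth = 0.4750 × 178 km = 84.5 km

D ≈ 84.5 km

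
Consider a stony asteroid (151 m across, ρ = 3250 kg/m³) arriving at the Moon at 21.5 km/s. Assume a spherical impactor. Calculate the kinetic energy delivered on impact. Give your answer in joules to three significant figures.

v = 21500 m/s.
Mass m = (π/6) ρ d³ = (π/6) × 3250 × (151)³ = 5.859 × 10^9 kg
E = ½ m v² = 0.5 × 5.859 × 10^9 × (21500)² = 1.354 × 10^18 J

E ≈ 1.35 × 10^18 J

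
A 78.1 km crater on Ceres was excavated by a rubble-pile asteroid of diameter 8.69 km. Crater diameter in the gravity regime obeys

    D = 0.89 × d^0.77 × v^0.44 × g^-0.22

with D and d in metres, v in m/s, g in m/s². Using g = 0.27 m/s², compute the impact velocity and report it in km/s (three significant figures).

Rearranging for v: v = [D / (0.89 · 8690^0.77 · 0.27^-0.22)]^(1/0.44).
D = 78100 m.
8690^0.77 = 1079
0.27^-0.22 = 1.334
Denominator = 0.89 × 1079 × 1.334 = 1281
D / 1281 = 78100 / 1281 = 60.97
v = 60.97^(1/0.44) = 60.97^2.2727 = 11403 m/s

v ≈ 11.4 km/s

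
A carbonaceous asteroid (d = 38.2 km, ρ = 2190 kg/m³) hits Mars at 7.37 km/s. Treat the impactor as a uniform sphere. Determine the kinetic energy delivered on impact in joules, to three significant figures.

d = 38200 m; v = 7370 m/s.
Mass m = (π/6) ρ d³ = (π/6) × 2190 × (38200)³ = 6.392 × 10^16 kg
E = ½ m v² = 0.5 × 6.392 × 10^16 × (7370)² = 1.736 × 10^24 J

E ≈ 1.74 × 10^24 J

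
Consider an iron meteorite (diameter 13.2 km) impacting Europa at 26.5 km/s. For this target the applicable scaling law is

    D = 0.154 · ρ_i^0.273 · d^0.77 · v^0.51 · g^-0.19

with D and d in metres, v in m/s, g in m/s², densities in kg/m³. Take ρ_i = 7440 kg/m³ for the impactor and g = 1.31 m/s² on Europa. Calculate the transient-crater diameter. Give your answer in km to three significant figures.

In SI units: d = 13200 m, v = 26500 m/s.
ρ_i^0.273 = 7440^0.273 = 11.40
d^0.77 = 13200^0.77 = 1489
v^0.51 = 26500^0.51 = 180.2
g^-0.19 = 1.31^-0.19 = 0.9500
D = 0.154 × 11.40 × 1489 × 180.2 × 0.9500 = 4.475 × 10^5 m
   = 447.5 km

D ≈ 448 km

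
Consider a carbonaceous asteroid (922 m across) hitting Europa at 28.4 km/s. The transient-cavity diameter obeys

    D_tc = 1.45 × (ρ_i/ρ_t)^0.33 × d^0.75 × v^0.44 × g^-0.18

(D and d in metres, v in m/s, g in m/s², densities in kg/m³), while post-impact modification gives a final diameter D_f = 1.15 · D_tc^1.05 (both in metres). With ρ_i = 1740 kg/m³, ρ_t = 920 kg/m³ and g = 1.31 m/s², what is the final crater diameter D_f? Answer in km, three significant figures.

D_f ≈ 49.7 km

v = 28400 m/s.
(ρ_i/ρ_t)^0.33 = (1740/920)^0.33 = 1.234
d^0.75 = 922^0.75 = 167.3
v^0.44 = 28400^0.44 = 91.09
g^-0.18 = 1.31^-0.18 = 0.9526
D_tc = 1.45 × 1.234 × 167.3 × 91.09 × 0.9526 = 25980 m
D_f = 1.15 × (25980)^1.05 = 49667 m
     = 49.67 km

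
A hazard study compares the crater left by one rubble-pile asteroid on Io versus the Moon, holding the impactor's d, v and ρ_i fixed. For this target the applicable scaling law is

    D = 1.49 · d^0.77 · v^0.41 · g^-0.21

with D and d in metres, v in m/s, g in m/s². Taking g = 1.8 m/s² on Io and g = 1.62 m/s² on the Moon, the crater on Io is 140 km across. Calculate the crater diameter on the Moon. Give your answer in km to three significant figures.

All impactor-dependent factors cancel in the ratio, leaving D_Moon/D_Io = (g_Moon/g_Io)^-0.21.
(1.62/1.8)^-0.21 = 0.9000^-0.21 = 1.022
D_Moon = 1.022 × 140 km = 143 km

D ≈ 143 km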